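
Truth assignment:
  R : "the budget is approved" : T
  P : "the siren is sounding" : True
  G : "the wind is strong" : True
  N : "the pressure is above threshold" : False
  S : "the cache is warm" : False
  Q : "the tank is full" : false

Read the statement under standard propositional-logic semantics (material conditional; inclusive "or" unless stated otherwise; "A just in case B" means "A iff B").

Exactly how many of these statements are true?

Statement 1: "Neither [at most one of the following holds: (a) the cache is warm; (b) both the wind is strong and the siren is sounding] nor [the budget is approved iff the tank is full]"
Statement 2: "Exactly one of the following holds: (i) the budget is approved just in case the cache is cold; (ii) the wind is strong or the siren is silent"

0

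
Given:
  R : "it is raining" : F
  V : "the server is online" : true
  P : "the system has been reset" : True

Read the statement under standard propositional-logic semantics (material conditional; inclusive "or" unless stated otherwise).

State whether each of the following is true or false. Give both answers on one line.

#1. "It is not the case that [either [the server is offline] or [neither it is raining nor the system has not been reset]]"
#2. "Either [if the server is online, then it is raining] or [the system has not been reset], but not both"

#1: Formalization: ¬(¬V ∨ (R ↓ ¬P))

¬V = ¬T = F
¬P = ¬T = F
R ↓ ¬P = F ↓ F = T
¬V ∨ (R ↓ ¬P) = F ∨ T = T
¬(¬V ∨ (R ↓ ¬P)) = ¬T = F
So #1 is false.

#2: In symbols: (V → R) ⊕ ¬P

V → R = T → F = F
¬P = ¬T = F
(V → R) ⊕ ¬P = F ⊕ F = F
Thus #2 is false.

#1 F, #2 F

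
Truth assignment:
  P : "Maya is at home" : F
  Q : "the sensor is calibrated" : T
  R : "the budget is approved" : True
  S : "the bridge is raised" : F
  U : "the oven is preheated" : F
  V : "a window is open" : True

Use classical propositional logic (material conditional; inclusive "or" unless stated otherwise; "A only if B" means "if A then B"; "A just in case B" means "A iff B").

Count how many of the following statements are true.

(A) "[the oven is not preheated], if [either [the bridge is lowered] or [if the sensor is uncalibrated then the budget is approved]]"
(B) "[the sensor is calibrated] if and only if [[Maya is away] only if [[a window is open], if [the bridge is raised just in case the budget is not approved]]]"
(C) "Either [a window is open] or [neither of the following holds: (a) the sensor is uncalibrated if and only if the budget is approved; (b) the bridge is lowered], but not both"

3

(A): Parsed as (not S or (not Q -> R)) -> not U

not S = not False = True
not Q = not True = False
not Q -> R = False -> True = True
not S or (not Q -> R) = True or True = True
not U = not False = True
(not S or (not Q -> R)) -> not U = True -> True = True
Hence (A) is true.

(B): Parsed as Q iff (not P -> ((S iff not R) -> V))

not P = not False = True
not R = not True = False
S iff not R = False iff False = True
(S iff not R) -> V = True -> True = True
not P -> ((S iff not R) -> V) = True -> True = True
Q iff (not P -> ((S iff not R) -> V)) = True iff True = True
Hence (B) is true.

(C): Formalization: V xor ((not Q iff R) nor not S)

not Q = not True = False
not Q iff R = False iff True = False
not S = not False = True
(not Q iff R) nor not S = False nor True = False
V xor ((not Q iff R) nor not S) = True xor False = True
Thus (C) is true.

3 of the 3 statements are true.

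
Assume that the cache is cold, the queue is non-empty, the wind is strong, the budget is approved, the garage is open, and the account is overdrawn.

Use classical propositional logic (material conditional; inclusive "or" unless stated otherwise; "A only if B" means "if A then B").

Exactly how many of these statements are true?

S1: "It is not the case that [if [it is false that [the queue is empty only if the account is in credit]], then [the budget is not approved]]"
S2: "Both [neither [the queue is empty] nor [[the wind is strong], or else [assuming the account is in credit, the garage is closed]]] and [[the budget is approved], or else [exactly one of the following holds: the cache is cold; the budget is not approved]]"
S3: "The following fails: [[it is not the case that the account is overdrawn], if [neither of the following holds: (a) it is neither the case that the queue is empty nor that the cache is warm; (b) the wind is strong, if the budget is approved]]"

Let Q = "the queue is empty" (F), V = "the account is overdrawn" (T), S = "the budget is approved" (T), R = "the wind is strong" (T), U = "the garage is closed" (F), P = "the cache is warm" (F).

S1: Formalization: ¬(¬(Q → ¬V) → ¬S)

¬V = ¬T = F
Q → ¬V = F → F = T
¬(Q → ¬V) = ¬T = F
¬S = ¬T = F
¬(Q → ¬V) → ¬S = F → F = T
¬(¬(Q → ¬V) → ¬S) = ¬T = F
So S1 is false.

S2: Formalization: (Q ↓ (R ∨ (¬V → U))) ∧ (S ∨ (¬P ⊕ ¬S))

¬V = ¬T = F
¬V → U = F → F = T
R ∨ (¬V → U) = T ∨ T = T
Q ↓ (R ∨ (¬V → U)) = F ↓ T = F
¬P = ¬F = T
¬S = ¬T = F
¬P ⊕ ¬S = T ⊕ F = T
S ∨ (¬P ⊕ ¬S) = T ∨ T = T
(Q ↓ (R ∨ (¬V → U))) ∧ (S ∨ (¬P ⊕ ¬S)) = F ∧ T = F
Thus S2 is false.

S3: Parsed as ¬(((Q ↓ P) ↓ (S → R)) → ¬V)

Q ↓ P = F ↓ F = T
S → R = T → T = T
(Q ↓ P) ↓ (S → R) = T ↓ T = F
¬V = ¬T = F
((Q ↓ P) ↓ (S → R)) → ¬V = F → F = T
¬(((Q ↓ P) ↓ (S → R)) → ¬V) = ¬T = F
So S3 is false.

0 of the 3 statements are true (none).

0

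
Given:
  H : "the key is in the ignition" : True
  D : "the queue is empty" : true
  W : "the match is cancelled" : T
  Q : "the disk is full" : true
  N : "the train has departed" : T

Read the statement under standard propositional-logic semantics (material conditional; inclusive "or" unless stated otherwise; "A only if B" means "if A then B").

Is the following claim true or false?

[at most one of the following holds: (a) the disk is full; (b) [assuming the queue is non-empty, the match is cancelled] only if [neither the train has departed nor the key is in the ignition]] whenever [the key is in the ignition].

Values: H=T, Q=T, D=T, W=T, N=T.
Parsed as H → (Q ↑ ((¬D → W) → (N ↓ H)))

¬D = ¬T = F
¬D → W = F → T = T
N ↓ H = T ↓ T = F
(¬D → W) → (N ↓ H) = T → F = F
Q ↑ ((¬D → W) → (N ↓ H)) = T ↑ F = T
H → (Q ↑ ((¬D → W) → (N ↓ H))) = T → T = T

True.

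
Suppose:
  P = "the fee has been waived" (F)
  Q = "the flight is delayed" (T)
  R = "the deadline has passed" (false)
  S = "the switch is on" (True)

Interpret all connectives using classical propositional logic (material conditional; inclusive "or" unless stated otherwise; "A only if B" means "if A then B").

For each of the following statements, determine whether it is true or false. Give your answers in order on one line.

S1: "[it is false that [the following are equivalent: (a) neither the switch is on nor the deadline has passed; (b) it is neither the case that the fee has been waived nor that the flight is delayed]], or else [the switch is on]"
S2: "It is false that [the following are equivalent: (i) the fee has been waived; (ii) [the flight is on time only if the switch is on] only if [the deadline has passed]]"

S1 True; S2 False

S1: This is ~((S nor R) <-> (P nor Q)) | S.

S nor R = T nor F = F
P nor Q = F nor T = F
(S nor R) <-> (P nor Q) = F <-> F = T
~((S nor R) <-> (P nor Q)) = ~T = F
~((S nor R) <-> (P nor Q)) | S = F | T = T
Hence S1 is true.

S2: In symbols: ~(P <-> ((~Q -> S) -> R))

~Q = ~T = F
~Q -> S = F -> T = T
(~Q -> S) -> R = T -> F = F
P <-> ((~Q -> S) -> R) = F <-> F = T
~(P <-> ((~Q -> S) -> R)) = ~T = F
Hence S2 is false.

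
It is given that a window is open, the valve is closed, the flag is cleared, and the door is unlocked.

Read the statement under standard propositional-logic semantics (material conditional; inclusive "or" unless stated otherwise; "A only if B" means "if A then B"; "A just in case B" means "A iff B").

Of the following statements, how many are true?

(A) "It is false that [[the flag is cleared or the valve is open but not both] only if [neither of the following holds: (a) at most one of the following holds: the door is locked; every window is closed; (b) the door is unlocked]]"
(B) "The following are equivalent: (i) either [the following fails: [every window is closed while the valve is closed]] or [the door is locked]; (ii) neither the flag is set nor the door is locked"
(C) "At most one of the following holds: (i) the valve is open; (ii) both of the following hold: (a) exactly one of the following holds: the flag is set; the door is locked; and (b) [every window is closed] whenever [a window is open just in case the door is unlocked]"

Let R = "the flag is set" (F), Q = "the valve is open" (F), S = "the door is locked" (F), P = "a window is open" (T).

(A): In symbols: ¬((¬R ⊕ Q) → ((S ↑ ¬P) ↓ ¬S))

¬R = ¬F = T
¬R ⊕ Q = T ⊕ F = T
¬P = ¬T = F
S ↑ ¬P = F ↑ F = T
¬S = ¬F = T
(S ↑ ¬P) ↓ ¬S = T ↓ T = F
(¬R ⊕ Q) → ((S ↑ ¬P) ↓ ¬S) = T → F = F
¬((¬R ⊕ Q) → ((S ↑ ¬P) ↓ ¬S)) = ¬F = T
Hence (A) is true.

(B): Formalization: (¬(¬P ∧ ¬Q) ∨ S) ↔ (R ↓ S)

¬P = ¬T = F
¬Q = ¬F = T
¬P ∧ ¬Q = F ∧ T = F
¬(¬P ∧ ¬Q) = ¬F = T
¬(¬P ∧ ¬Q) ∨ S = T ∨ F = T
R ↓ S = F ↓ F = T
(¬(¬P ∧ ¬Q) ∨ S) ↔ (R ↓ S) = T ↔ T = T
Thus (B) is true.

(C): Formalization: Q ↑ ((R ⊕ S) ∧ ((P ↔ ¬S) → ¬P))

R ⊕ S = F ⊕ F = F
¬S = ¬F = T
P ↔ ¬S = T ↔ T = T
¬P = ¬T = F
(P ↔ ¬S) → ¬P = T → F = F
(R ⊕ S) ∧ ((P ↔ ¬S) → ¬P) = F ∧ F = F
Q ↑ ((R ⊕ S) ∧ ((P ↔ ¬S) → ¬P)) = F ↑ F = T
Thus (C) is true.

Count: 3.

3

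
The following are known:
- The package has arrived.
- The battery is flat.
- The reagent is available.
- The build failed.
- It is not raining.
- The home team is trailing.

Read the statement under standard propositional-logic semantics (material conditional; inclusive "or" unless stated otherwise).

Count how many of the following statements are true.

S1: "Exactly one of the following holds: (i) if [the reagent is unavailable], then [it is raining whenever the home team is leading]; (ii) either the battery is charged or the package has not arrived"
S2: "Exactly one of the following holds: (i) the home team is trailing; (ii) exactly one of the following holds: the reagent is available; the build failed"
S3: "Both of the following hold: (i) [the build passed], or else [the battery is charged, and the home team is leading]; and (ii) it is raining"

Let R = "the reagent is available" (T), V = "the home team is leading" (F), U = "it is raining" (F), Q = "the battery is charged" (F), P = "the package has arrived" (T), S = "the build passed" (F).

S1: In symbols: (~R -> (V -> U)) xor (Q | ~P)

~R = ~T = F
V -> U = F -> F = T
~R -> (V -> U) = F -> T = T
~P = ~T = F
Q | ~P = F | F = F
(~R -> (V -> U)) xor (Q | ~P) = T xor F = T
Thus S1 is true.

S2: In symbols: ~V xor (R xor ~S)

~V = ~F = T
~S = ~F = T
R xor ~S = T xor T = F
~V xor (R xor ~S) = T xor F = T
Thus S2 is true.

S3: In symbols: (S | (Q & V)) & U

Q & V = F & F = F
S | (Q & V) = F | F = F
(S | (Q & V)) & U = F & F = F
Thus S3 is false.

Count: 2.

2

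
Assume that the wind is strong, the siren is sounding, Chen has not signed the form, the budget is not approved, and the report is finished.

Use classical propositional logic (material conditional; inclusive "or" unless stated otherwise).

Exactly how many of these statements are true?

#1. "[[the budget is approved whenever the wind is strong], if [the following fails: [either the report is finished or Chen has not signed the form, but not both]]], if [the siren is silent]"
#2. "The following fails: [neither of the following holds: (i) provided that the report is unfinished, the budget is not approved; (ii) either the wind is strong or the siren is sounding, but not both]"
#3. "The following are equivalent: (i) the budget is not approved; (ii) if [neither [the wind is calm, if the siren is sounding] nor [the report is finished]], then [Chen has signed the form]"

3

Let V = "the siren is sounding" (True), W = "the report is finished" (True), M = "Chen has signed the form" (False), D = "the wind is strong" (True), U = "the budget is approved" (False).

#1: Formalization: not V -> (not (W xor not M) -> (D -> U))

not V = not True = False
not M = not False = True
W xor not M = True xor True = False
not (W xor not M) = not False = True
D -> U = True -> False = False
not (W xor not M) -> (D -> U) = True -> False = False
not V -> (not (W xor not M) -> (D -> U)) = False -> False = True
So #1 is true.

#2: Formalization: not ((not W -> not U) nor (D xor V))

not W = not True = False
not U = not False = True
not W -> not U = False -> True = True
D xor V = True xor True = False
(not W -> not U) nor (D xor V) = True nor False = False
not ((not W -> not U) nor (D xor V)) = not False = True
So #2 is true.

#3: Formalization: not U iff (((V -> not D) nor W) -> M)

not U = not False = True
not D = not True = False
V -> not D = True -> False = False
(V -> not D) nor W = False nor True = False
((V -> not D) nor W) -> M = False -> False = True
not U iff (((V -> not D) nor W) -> M) = True iff True = True
Thus #3 is true.

True statements: 3 (#1, #2, #3).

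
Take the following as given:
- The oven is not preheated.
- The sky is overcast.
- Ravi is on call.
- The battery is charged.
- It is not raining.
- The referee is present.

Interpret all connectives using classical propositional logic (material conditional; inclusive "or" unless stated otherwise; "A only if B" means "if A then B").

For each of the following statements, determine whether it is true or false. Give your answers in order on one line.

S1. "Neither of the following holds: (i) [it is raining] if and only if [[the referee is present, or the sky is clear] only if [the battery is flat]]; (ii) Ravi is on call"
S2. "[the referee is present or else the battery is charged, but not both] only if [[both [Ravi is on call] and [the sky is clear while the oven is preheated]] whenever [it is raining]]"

Let U = "it is raining" (F), V = "the referee is present" (T), Q = "the sky is overcast" (T), S = "the battery is charged" (T), R = "Ravi is on call" (T), P = "the oven is preheated" (F).

S1: Formalization: (U <-> ((V | ~Q) -> ~S)) nor R

~Q = ~T = F
V | ~Q = T | F = T
~S = ~T = F
(V | ~Q) -> ~S = T -> F = F
U <-> ((V | ~Q) -> ~S) = F <-> F = T
(U <-> ((V | ~Q) -> ~S)) nor R = T nor T = F
Hence S1 is false.

S2: Formalization: (V xor S) -> (U -> (R & (~Q & P)))

V xor S = T xor T = F
~Q = ~T = F
~Q & P = F & F = F
R & (~Q & P) = T & F = F
U -> (R & (~Q & P)) = F -> F = T
(V xor S) -> (U -> (R & (~Q & P))) = F -> T = T
So S2 is true.

S1 False; S2 True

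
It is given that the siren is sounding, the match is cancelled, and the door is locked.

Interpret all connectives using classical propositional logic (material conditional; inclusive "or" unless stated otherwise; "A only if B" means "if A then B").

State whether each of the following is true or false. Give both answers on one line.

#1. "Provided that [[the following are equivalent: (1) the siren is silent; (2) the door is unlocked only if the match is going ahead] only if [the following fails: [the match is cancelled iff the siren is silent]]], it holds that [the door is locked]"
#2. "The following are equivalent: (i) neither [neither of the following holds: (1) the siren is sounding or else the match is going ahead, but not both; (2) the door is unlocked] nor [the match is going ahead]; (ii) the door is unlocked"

Let P = "the siren is sounding" (T), R = "the door is locked" (T), Q = "the match is cancelled" (T).

#1: In symbols: ((¬P ↔ (¬R → ¬Q)) → ¬(Q ↔ ¬P)) → R

¬P = ¬T = F
¬R = ¬T = F
¬Q = ¬T = F
¬R → ¬Q = F → F = T
¬P ↔ (¬R → ¬Q) = F ↔ T = F
¬P = ¬T = F
Q ↔ ¬P = T ↔ F = F
¬(Q ↔ ¬P) = ¬F = T
(¬P ↔ (¬R → ¬Q)) → ¬(Q ↔ ¬P) = F → T = T
((¬P ↔ (¬R → ¬Q)) → ¬(Q ↔ ¬P)) → R = T → T = T
So #1 is true.

#2: Formalization: (((P ⊕ ¬Q) ↓ ¬R) ↓ ¬Q) ↔ ¬R

¬Q = ¬T = F
P ⊕ ¬Q = T ⊕ F = T
¬R = ¬T = F
(P ⊕ ¬Q) ↓ ¬R = T ↓ F = F
¬Q = ¬T = F
((P ⊕ ¬Q) ↓ ¬R) ↓ ¬Q = F ↓ F = T
¬R = ¬T = F
(((P ⊕ ¬Q) ↓ ¬R) ↓ ¬Q) ↔ ¬R = T ↔ F = F
Hence #2 is false.

#1 True; #2 False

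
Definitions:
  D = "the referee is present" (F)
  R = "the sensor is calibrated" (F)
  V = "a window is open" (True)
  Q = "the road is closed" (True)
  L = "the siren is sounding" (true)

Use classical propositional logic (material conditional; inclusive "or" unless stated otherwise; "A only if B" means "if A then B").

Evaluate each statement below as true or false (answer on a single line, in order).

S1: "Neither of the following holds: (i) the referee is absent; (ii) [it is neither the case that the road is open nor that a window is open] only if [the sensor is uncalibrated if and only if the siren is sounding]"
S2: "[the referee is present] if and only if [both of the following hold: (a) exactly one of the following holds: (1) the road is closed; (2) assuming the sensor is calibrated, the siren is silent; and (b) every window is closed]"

S1 False; S2 True

S1: Formalization: ~D nor ((~Q nor V) -> (~R <-> L))

~D = ~F = T
~Q = ~T = F
~Q nor V = F nor T = F
~R = ~F = T
~R <-> L = T <-> T = T
(~Q nor V) -> (~R <-> L) = F -> T = T
~D nor ((~Q nor V) -> (~R <-> L)) = T nor T = F
Hence S1 is false.

S2: In symbols: D <-> ((Q xor (R -> ~L)) & ~V)

~L = ~T = F
R -> ~L = F -> F = T
Q xor (R -> ~L) = T xor T = F
~V = ~T = F
(Q xor (R -> ~L)) & ~V = F & F = F
D <-> ((Q xor (R -> ~L)) & ~V) = F <-> F = T
Thus S2 is true.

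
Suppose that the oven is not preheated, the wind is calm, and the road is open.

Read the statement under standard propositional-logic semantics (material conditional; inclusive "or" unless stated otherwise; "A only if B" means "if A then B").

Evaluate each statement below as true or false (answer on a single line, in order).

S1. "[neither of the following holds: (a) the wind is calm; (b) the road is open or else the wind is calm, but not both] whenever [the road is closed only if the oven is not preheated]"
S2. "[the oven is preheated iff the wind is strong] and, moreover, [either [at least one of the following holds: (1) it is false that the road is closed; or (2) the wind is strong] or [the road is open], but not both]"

S1 False / S2 False

Let R = "the road is closed" (F), P = "the oven is preheated" (F), Q = "the wind is strong" (F).

S1: Parsed as (R -> ~P) -> (~Q nor (~R xor ~Q))

~P = ~F = T
R -> ~P = F -> T = T
~Q = ~F = T
~R = ~F = T
~Q = ~F = T
~R xor ~Q = T xor T = F
~Q nor (~R xor ~Q) = T nor F = F
(R -> ~P) -> (~Q nor (~R xor ~Q)) = T -> F = F
So S1 is false.

S2: In symbols: (P <-> Q) & ((~R | Q) xor ~R)

P <-> Q = F <-> F = T
~R = ~F = T
~R | Q = T | F = T
~R = ~F = T
(~R | Q) xor ~R = T xor T = F
(P <-> Q) & ((~R | Q) xor ~R) = T & F = F
Hence S2 is false.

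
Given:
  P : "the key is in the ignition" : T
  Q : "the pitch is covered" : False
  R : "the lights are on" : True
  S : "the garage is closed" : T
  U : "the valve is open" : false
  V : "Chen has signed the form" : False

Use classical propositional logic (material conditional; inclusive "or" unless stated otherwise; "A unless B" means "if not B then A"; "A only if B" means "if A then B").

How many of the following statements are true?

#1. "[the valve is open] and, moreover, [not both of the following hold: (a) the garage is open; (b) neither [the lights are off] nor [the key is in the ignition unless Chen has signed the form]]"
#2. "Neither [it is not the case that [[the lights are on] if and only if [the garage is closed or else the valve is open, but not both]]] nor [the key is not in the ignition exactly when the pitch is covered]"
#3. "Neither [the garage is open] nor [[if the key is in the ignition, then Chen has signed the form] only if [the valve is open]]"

#1: Formalization: U & (~S nand (~R nor (P | V)))

~S = ~T = F
~R = ~T = F
P | V = T | F = T
~R nor (P | V) = F nor T = F
~S nand (~R nor (P | V)) = F nand F = T
U & (~S nand (~R nor (P | V))) = F & T = F
Thus #1 is false.

#2: In symbols: ~(R <-> (S xor U)) nor (~P <-> Q)

S xor U = T xor F = T
R <-> (S xor U) = T <-> T = T
~(R <-> (S xor U)) = ~T = F
~P = ~T = F
~P <-> Q = F <-> F = T
~(R <-> (S xor U)) nor (~P <-> Q) = F nor T = F
Hence #2 is false.

#3: Parsed as ~S nor ((P -> V) -> U)

~S = ~T = F
P -> V = T -> F = F
(P -> V) -> U = F -> F = T
~S nor ((P -> V) -> U) = F nor T = F
Thus #3 is false.

0 of the 3 statements are true (none).

0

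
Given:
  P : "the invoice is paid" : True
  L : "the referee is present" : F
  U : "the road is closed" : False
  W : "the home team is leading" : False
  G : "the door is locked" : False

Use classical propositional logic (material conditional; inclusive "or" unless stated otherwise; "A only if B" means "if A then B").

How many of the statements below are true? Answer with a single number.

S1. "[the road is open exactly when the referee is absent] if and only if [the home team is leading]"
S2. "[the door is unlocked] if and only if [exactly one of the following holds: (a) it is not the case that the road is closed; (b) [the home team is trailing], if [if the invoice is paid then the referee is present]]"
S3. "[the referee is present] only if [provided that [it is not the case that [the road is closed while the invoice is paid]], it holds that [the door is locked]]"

1

S1: Formalization: (not U iff not L) iff W

not U = not False = True
not L = not False = True
not U iff not L = True iff True = True
(not U iff not L) iff W = True iff False = False
So S1 is false.

S2: Formalization: not G iff (not U xor ((P -> L) -> not W))

not G = not False = True
not U = not False = True
P -> L = True -> False = False
not W = not False = True
(P -> L) -> not W = False -> True = True
not U xor ((P -> L) -> not W) = True xor True = False
not G iff (not U xor ((P -> L) -> not W)) = True iff False = False
So S2 is false.

S3: Parsed as L -> (not (U and P) -> G)

U and P = False and True = False
not (U and P) = not False = True
not (U and P) -> G = True -> False = False
L -> (not (U and P) -> G) = False -> False = True
So S3 is true.

Count: 1.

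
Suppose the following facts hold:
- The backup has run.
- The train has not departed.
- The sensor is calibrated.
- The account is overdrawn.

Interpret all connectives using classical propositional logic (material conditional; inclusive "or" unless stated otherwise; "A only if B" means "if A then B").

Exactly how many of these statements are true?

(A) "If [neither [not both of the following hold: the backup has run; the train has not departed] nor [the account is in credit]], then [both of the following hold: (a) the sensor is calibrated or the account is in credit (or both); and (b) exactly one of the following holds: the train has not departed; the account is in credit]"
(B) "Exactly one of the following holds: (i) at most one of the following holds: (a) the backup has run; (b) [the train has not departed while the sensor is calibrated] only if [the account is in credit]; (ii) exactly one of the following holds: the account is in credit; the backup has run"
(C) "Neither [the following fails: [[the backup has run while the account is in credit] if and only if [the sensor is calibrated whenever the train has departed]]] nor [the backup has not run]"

1

Let P = "the backup has run" (T), Q = "the train has departed" (F), S = "the account is overdrawn" (T), R = "the sensor is calibrated" (T).

(A): This is ((P ↑ ¬Q) ↓ ¬S) → ((R ∨ ¬S) ∧ (¬Q ⊕ ¬S)).

¬Q = ¬F = T
P ↑ ¬Q = T ↑ T = F
¬S = ¬T = F
(P ↑ ¬Q) ↓ ¬S = F ↓ F = T
¬S = ¬T = F
R ∨ ¬S = T ∨ F = T
¬Q = ¬F = T
¬S = ¬T = F
¬Q ⊕ ¬S = T ⊕ F = T
(R ∨ ¬S) ∧ (¬Q ⊕ ¬S) = T ∧ T = T
((P ↑ ¬Q) ↓ ¬S) → ((R ∨ ¬S) ∧ (¬Q ⊕ ¬S)) = T → T = T
So (A) is true.

(B): Parsed as (P ↑ ((¬Q ∧ R) → ¬S)) ⊕ (¬S ⊕ P)

¬Q = ¬F = T
¬Q ∧ R = T ∧ T = T
¬S = ¬T = F
(¬Q ∧ R) → ¬S = T → F = F
P ↑ ((¬Q ∧ R) → ¬S) = T ↑ F = T
¬S = ¬T = F
¬S ⊕ P = F ⊕ T = T
(P ↑ ((¬Q ∧ R) → ¬S)) ⊕ (¬S ⊕ P) = T ⊕ T = F
So (B) is false.

(C): This is ¬((P ∧ ¬S) ↔ (Q → R)) ↓ ¬P.

¬S = ¬T = F
P ∧ ¬S = T ∧ F = F
Q → R = F → T = T
(P ∧ ¬S) ↔ (Q → R) = F ↔ T = F
¬((P ∧ ¬S) ↔ (Q → R)) = ¬F = T
¬P = ¬T = F
¬((P ∧ ¬S) ↔ (Q → R)) ↓ ¬P = T ↓ F = F
So (C) is false.

Count: 1.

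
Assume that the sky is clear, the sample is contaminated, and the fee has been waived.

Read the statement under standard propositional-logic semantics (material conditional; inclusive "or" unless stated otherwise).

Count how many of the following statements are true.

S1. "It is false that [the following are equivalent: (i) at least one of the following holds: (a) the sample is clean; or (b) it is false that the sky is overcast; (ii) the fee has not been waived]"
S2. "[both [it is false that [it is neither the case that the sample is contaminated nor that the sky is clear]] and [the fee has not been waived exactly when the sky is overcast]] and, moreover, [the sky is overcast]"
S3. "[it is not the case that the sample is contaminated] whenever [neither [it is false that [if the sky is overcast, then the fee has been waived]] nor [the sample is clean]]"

Let Q = "the sample is contaminated" (True), P = "the sky is overcast" (False), R = "the fee has been waived" (True).

S1: Formalization: not ((not Q or not P) iff not R)

not Q = not True = False
not P = not False = True
not Q or not P = False or True = True
not R = not True = False
(not Q or not P) iff not R = True iff False = False
not ((not Q or not P) iff not R) = not False = True
Hence S1 is true.

S2: Parsed as (not (Q nor not P) and (not R iff P)) and P

not P = not False = True
Q nor not P = True nor True = False
not (Q nor not P) = not False = True
not R = not True = False
not R iff P = False iff False = True
not (Q nor not P) and (not R iff P) = True and True = True
(not (Q nor not P) and (not R iff P)) and P = True and False = False
Thus S2 is false.

S3: Parsed as (not (P -> R) nor not Q) -> not Q

P -> R = False -> True = True
not (P -> R) = not True = False
not Q = not True = False
not (P -> R) nor not Q = False nor False = True
not Q = not True = False
(not (P -> R) nor not Q) -> not Q = True -> False = False
So S3 is false.

True statements: 1.

1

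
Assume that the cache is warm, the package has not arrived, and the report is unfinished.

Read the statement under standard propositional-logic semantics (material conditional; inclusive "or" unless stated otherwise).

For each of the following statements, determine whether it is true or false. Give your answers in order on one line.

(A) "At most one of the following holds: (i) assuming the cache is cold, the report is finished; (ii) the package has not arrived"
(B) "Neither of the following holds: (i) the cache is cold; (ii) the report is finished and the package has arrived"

Let P = "the cache is warm" (True), R = "the report is finished" (False), Q = "the package has arrived" (False).

(A): Formalization: (not P -> R) nand not Q

not P = not True = False
not P -> R = False -> False = True
not Q = not False = True
(not P -> R) nand not Q = True nand True = False
Hence (A) is false.

(B): This is not P nor (R and Q).

not P = not True = False
R and Q = False and False = False
not P nor (R and Q) = False nor False = True
Thus (B) is true.

(A) false; (B) true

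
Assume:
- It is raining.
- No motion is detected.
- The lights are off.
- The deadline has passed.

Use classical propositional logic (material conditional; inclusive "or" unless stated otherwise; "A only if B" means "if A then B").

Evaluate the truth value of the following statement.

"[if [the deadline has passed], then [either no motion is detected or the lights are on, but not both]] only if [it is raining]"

True

Let S = "the deadline has passed" (T), Q = "motion is detected" (F), R = "the lights are on" (F), P = "it is raining" (T).
Formalization: (S -> (~Q xor R)) -> P

~Q = ~F = T
~Q xor R = T xor F = T
S -> (~Q xor R) = T -> T = T
(S -> (~Q xor R)) -> P = T -> T = T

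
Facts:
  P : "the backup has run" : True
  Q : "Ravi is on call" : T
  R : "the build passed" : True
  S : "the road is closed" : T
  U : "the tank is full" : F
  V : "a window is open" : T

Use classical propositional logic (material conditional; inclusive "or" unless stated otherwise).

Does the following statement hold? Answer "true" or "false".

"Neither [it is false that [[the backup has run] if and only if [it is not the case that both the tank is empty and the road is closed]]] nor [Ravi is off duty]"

Values: P=T, U=F, S=T, Q=T.
This is ~(P <-> (~U nand S)) nor ~Q.

~U = ~F = T
~U nand S = T nand T = F
P <-> (~U nand S) = T <-> F = F
~(P <-> (~U nand S)) = ~F = T
~Q = ~T = F
~(P <-> (~U nand S)) nor ~Q = T nor F = F

False.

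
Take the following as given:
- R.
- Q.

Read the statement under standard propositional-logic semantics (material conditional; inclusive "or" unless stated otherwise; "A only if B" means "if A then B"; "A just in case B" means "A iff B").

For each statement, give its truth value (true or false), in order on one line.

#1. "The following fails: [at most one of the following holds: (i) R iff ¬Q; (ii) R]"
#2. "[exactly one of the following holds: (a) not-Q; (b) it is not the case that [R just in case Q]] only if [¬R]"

#1 False; #2 True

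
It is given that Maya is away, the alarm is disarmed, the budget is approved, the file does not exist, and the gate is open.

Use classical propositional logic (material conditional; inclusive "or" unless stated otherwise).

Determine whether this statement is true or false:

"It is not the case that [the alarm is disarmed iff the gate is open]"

The statement is false.

Let Q = "the alarm is armed" (False), U = "the gate is open" (True).
Formalization: not (not Q iff U)

not Q = not False = True
not Q iff U = True iff True = True
not (not Q iff U) = not True = False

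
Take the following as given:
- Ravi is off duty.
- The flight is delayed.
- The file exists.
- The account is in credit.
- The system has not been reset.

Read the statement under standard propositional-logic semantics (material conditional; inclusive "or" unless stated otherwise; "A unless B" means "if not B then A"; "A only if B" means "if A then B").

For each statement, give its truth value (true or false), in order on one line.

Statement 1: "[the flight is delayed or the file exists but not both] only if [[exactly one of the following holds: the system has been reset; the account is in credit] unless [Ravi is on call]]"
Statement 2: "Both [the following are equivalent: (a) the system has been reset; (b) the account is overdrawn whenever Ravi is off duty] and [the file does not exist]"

Statement 1 True; Statement 2 False

Let K = "the flight is delayed" (T), G = "the file exists" (T), Q = "the system has been reset" (F), S = "the account is overdrawn" (F), R = "Ravi is on call" (F).

Statement 1: In symbols: (K xor G) -> ((Q xor ~S) | R)

K xor G = T xor T = F
~S = ~F = T
Q xor ~S = F xor T = T
(Q xor ~S) | R = T | F = T
(K xor G) -> ((Q xor ~S) | R) = F -> T = T
Hence Statement 1 is true.

Statement 2: Parsed as (Q <-> (~R -> S)) & ~G

~R = ~F = T
~R -> S = T -> F = F
Q <-> (~R -> S) = F <-> F = T
~G = ~T = F
(Q <-> (~R -> S)) & ~G = T & F = F
So Statement 2 is false.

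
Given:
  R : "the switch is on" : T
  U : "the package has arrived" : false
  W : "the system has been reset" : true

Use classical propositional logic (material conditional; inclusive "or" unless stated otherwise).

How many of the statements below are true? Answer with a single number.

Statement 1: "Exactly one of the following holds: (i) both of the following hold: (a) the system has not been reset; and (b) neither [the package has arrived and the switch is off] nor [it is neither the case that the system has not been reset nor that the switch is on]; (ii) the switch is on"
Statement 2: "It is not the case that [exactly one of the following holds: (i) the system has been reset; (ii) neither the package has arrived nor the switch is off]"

2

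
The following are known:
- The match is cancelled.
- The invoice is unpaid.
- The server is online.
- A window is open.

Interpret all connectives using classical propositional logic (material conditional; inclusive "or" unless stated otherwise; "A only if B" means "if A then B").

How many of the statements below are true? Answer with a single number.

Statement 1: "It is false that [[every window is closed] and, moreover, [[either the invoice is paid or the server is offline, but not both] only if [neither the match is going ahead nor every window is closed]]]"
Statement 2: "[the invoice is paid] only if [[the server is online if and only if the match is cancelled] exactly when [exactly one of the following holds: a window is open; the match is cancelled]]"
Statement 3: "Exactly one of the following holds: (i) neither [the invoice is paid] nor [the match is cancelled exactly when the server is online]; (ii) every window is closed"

Let H = "a window is open" (T), U = "the invoice is paid" (F), S = "the server is online" (T), V = "the match is cancelled" (T).

Statement 1: In symbols: ¬(¬H ∧ ((U ⊕ ¬S) → (¬V ↓ ¬H)))

¬H = ¬T = F
¬S = ¬T = F
U ⊕ ¬S = F ⊕ F = F
¬V = ¬T = F
¬H = ¬T = F
¬V ↓ ¬H = F ↓ F = T
(U ⊕ ¬S) → (¬V ↓ ¬H) = F → T = T
¬H ∧ ((U ⊕ ¬S) → (¬V ↓ ¬H)) = F ∧ T = F
¬(¬H ∧ ((U ⊕ ¬S) → (¬V ↓ ¬H))) = ¬F = T
Thus Statement 1 is true.

Statement 2: Formalization: U → ((S ↔ V) ↔ (H ⊕ V))

S ↔ V = T ↔ T = T
H ⊕ V = T ⊕ T = F
(S ↔ V) ↔ (H ⊕ V) = T ↔ F = F
U → ((S ↔ V) ↔ (H ⊕ V)) = F → F = T
Thus Statement 2 is true.

Statement 3: Parsed as (U ↓ (V ↔ S)) ⊕ ¬H

V ↔ S = T ↔ T = T
U ↓ (V ↔ S) = F ↓ T = F
¬H = ¬T = F
(U ↓ (V ↔ S)) ⊕ ¬H = F ⊕ F = F
Thus Statement 3 is false.

Count: 2.

2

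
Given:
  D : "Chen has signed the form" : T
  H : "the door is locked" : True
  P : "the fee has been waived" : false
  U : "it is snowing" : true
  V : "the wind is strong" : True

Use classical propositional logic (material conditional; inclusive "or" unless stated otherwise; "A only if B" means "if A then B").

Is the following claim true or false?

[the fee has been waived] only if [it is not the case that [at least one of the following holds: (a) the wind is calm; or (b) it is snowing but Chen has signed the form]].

True

Values: P=F, V=T, U=T, D=T.
In symbols: P → ¬(¬V ∨ (U ∧ D))

¬V = ¬T = F
U ∧ D = T ∧ T = T
¬V ∨ (U ∧ D) = F ∨ T = T
¬(¬V ∨ (U ∧ D)) = ¬T = F
P → ¬(¬V ∨ (U ∧ D)) = F → F = T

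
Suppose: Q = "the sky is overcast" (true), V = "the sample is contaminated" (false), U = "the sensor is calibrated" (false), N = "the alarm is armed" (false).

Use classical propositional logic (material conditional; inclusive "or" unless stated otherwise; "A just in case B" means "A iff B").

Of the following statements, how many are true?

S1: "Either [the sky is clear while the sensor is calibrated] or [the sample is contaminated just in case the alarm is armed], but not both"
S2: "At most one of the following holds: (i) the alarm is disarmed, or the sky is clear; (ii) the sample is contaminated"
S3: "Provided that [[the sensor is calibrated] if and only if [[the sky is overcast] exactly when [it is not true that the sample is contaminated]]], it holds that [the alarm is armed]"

3

S1: This is (not Q and U) xor (V iff N).

not Q = not True = False
not Q and U = False and False = False
V iff N = False iff False = True
(not Q and U) xor (V iff N) = False xor True = True
So S1 is true.

S2: Formalization: (not N or not Q) nand V

not N = not False = True
not Q = not True = False
not N or not Q = True or False = True
(not N or not Q) nand V = True nand False = True
Hence S2 is true.

S3: This is (U iff (Q iff not V)) -> N.

not V = not False = True
Q iff not V = True iff True = True
U iff (Q iff not V) = False iff True = False
(U iff (Q iff not V)) -> N = False -> False = True
Thus S3 is true.

Count: 3.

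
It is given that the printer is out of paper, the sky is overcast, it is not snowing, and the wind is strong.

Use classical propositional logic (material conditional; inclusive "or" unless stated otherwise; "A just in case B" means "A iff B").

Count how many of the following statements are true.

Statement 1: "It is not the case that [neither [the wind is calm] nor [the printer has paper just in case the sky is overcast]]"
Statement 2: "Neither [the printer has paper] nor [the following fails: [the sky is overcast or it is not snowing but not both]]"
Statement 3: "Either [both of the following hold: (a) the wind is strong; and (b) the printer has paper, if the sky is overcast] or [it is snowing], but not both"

0

Let K = "the wind is strong" (T), L = "the printer has paper" (F), N = "the sky is overcast" (T), W = "it is snowing" (F).

Statement 1: Formalization: ~(~K nor (L <-> N))

~K = ~T = F
L <-> N = F <-> T = F
~K nor (L <-> N) = F nor F = T
~(~K nor (L <-> N)) = ~T = F
Thus Statement 1 is false.

Statement 2: Parsed as L nor ~(N xor ~W)

~W = ~F = T
N xor ~W = T xor T = F
~(N xor ~W) = ~F = T
L nor ~(N xor ~W) = F nor T = F
Hence Statement 2 is false.

Statement 3: This is (K & (N -> L)) xor W.

N -> L = T -> F = F
K & (N -> L) = T & F = F
(K & (N -> L)) xor W = F xor F = F
Hence Statement 3 is false.

0 of the 3 statements are true (none).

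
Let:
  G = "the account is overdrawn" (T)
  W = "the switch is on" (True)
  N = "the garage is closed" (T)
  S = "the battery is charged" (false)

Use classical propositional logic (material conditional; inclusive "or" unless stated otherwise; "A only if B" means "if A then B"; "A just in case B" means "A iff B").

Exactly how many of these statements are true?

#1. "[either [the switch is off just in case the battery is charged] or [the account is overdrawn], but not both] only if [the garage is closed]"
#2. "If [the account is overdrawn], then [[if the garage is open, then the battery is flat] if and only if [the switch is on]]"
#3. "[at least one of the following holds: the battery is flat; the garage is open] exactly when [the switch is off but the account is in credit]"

2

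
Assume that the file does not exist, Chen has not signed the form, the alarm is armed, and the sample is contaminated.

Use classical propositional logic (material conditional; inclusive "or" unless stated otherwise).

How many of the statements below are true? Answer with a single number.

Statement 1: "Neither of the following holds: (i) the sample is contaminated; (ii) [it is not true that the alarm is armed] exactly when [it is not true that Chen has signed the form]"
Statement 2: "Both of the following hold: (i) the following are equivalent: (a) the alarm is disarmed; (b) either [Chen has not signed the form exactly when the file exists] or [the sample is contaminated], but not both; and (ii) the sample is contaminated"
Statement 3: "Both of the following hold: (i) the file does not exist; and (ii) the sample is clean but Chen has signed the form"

0

Let N = "the sample is contaminated" (True), K = "the alarm is armed" (True), R = "Chen has signed the form" (False), V = "the file exists" (False).

Statement 1: Formalization: N nor (not K iff not R)

not K = not True = False
not R = not False = True
not K iff not R = False iff True = False
N nor (not K iff not R) = True nor False = False
So Statement 1 is false.

Statement 2: This is (not K iff ((not R iff V) xor N)) and N.

not K = not True = False
not R = not False = True
not R iff V = True iff False = False
(not R iff V) xor N = False xor True = True
not K iff ((not R iff V) xor N) = False iff True = False
(not K iff ((not R iff V) xor N)) and N = False and True = False
Thus Statement 2 is false.

Statement 3: In symbols: not V and (not N and R)

not V = not False = True
not N = not True = False
not N and R = False and False = False
not V and (not N and R) = True and False = False
So Statement 3 is false.

0 of the 3 statements are true (none).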